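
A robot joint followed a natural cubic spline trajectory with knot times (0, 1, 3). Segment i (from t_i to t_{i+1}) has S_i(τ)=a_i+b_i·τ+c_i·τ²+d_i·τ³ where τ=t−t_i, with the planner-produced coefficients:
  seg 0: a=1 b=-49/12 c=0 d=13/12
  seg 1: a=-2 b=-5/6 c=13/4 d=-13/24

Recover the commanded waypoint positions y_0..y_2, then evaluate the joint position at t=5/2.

y_0 = S_0(0) = a_0 = 1
y_1 = S_1(0) = a_1 = -2
y_2 = S_1(2) = 5
t_q=5/2 is in segment 1 (τ=3/2); S_1(τ)=143/64

y_0=1 y_1=-2 y_2=5
S(5/2) = 143/64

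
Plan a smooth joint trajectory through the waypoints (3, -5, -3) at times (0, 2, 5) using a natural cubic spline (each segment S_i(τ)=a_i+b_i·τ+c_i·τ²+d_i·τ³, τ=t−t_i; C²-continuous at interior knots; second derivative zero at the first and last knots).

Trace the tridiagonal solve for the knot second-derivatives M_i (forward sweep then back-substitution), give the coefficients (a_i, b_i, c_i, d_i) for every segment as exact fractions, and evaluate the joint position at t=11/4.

  seg 0: a=3 b=-74/15 c=0 d=7/30
  seg 1: a=-5 b=-32/15 c=7/5 d=-7/45
S(11/4) = -1881/320

Δ: Δ0=-4, Δ1=2/3
row 1: diag=10, rhs=28; c'=3/10, d'=14/5
back: M1=14/5
M: M0=0, M1=14/5, M2=0
seg 0: a=3, c=M0/2=0, d=(M1−M0)/(6·2)=7/30, b=Δ0−h0·(2M0+M1)/6=-74/15
seg 1: a=-5, c=M1/2=7/5, d=(M2−M1)/(6·3)=-7/45, b=Δ1−h1·(2M1+M2)/6=-32/15
t_q=11/4 → seg 1, τ=3/4; S=-5+-32/15·τ+7/5·τ²+-7/45·τ³=-1881/320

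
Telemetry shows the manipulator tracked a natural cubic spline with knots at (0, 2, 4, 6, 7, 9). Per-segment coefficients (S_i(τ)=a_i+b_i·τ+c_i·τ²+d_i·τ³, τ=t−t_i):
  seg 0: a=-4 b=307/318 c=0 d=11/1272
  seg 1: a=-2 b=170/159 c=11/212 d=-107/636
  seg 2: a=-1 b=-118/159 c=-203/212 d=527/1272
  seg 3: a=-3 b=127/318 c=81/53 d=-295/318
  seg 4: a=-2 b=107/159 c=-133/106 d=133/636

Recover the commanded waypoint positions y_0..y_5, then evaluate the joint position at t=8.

y_0 = S_0(0) = a_0 = -4
y_1 = S_1(0) = a_1 = -2
y_2 = S_2(0) = a_2 = -1
y_3 = S_3(0) = a_3 = -3
y_4 = S_4(0) = a_4 = -2
y_5 = S_4(2) = -4
t_q=8 is in segment 4 (τ=1); S_4(τ)=-503/212

y_0=-4 y_1=-2 y_2=-1 y_3=-3 y_4=-2 y_5=-4
S(8) = -503/212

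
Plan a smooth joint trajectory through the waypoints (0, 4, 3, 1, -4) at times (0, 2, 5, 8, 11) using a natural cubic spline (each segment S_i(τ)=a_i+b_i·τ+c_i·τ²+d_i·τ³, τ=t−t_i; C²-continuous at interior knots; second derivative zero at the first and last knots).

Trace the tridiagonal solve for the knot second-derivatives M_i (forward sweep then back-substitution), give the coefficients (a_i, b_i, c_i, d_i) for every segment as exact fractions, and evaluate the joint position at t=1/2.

  seg 0: a=0 b=518/207 c=0 d=-26/207
  seg 1: a=4 b=206/207 c=-52/69 d=193/1863
  seg 2: a=3 b=-151/207 c=37/207 d=-98/1863
  seg 3: a=1 b=-223/207 c=-61/207 d=61/1863
S(1/2) = 341/276

Δ: Δ0=2, Δ1=-1/3, Δ2=-2/3, Δ3=-5/3
row 1: diag=10, rhs=-14; c'=3/10, d'=-7/5
row 2: denom=12−3·3/10=111/10; d'=(-2−3·-7/5)/(111/10)=22/111
row 3: denom=12−3·10/37=414/37; d'=(-6−3·22/111)/(414/37)=-122/207
back: M3=-122/207
back: M2=22/111−10/37·-122/207=74/207
back: M1=-7/5−3/10·74/207=-104/69
M: M0=0, M1=-104/69, M2=74/207, M3=-122/207, M4=0
seg 0: a=0, c=M0/2=0, d=(M1−M0)/(6·2)=-26/207, b=Δ0−h0·(2M0+M1)/6=518/207
seg 1: a=4, c=M1/2=-52/69, d=(M2−M1)/(6·3)=193/1863, b=Δ1−h1·(2M1+M2)/6=206/207
seg 2: a=3, c=M2/2=37/207, d=(M3−M2)/(6·3)=-98/1863, b=Δ2−h2·(2M2+M3)/6=-151/207
seg 3: a=1, c=M3/2=-61/207, d=(M4−M3)/(6·3)=61/1863, b=Δ3−h3·(2M3+M4)/6=-223/207
t_q=1/2 → seg 0, τ=1/2; S=0+518/207·τ+0·τ²+-26/207·τ³=341/276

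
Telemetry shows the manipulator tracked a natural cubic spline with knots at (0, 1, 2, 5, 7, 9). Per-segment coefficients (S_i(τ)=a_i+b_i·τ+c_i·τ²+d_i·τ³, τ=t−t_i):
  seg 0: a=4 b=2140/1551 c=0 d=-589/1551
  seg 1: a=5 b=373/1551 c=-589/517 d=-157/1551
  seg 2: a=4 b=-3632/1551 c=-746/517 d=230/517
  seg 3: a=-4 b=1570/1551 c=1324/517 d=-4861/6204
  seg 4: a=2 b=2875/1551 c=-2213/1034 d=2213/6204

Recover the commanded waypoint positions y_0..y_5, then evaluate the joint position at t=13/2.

y_0 = S_0(0) = a_0 = 4
y_1 = S_1(0) = a_1 = 5
y_2 = S_2(0) = a_2 = 4
y_3 = S_3(0) = a_3 = -4
y_4 = S_4(0) = a_4 = 2
y_5 = S_4(2) = 0
t_q=13/2 is in segment 3 (τ=3/2); S_3(τ)=10523/16544

y_0=4 y_1=5 y_2=4 y_3=-4 y_4=2 y_5=0
S(13/2) = 10523/16544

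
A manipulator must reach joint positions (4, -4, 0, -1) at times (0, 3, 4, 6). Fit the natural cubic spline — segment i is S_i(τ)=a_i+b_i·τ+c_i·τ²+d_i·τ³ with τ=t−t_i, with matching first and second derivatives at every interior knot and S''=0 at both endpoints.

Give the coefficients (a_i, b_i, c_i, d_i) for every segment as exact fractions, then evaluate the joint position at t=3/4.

Δ: Δ0=-8/3, Δ1=4, Δ2=-1/2
row 1: diag=8, rhs=40; c'=1/8, d'=5
row 2: denom=6−1·1/8=47/8; d'=(-27−1·5)/(47/8)=-256/47
back: M2=-256/47
back: M1=5−1/8·-256/47=267/47
M: M0=0, M1=267/47, M2=-256/47, M3=0
seg 0: a=4, c=M0/2=0, d=(M1−M0)/(6·3)=89/282, b=Δ0−h0·(2M0+M1)/6=-1553/282
seg 1: a=-4, c=M1/2=267/94, d=(M2−M1)/(6·1)=-523/282, b=Δ1−h1·(2M1+M2)/6=425/141
seg 2: a=0, c=M2/2=-128/47, d=(M3−M2)/(6·2)=64/141, b=Δ2−h2·(2M2+M3)/6=883/282
t_q=3/4 → seg 0, τ=3/4; S=4+-1553/282·τ+0·τ²+89/282·τ³=17/6016

  seg 0: a=4 b=-1553/282 c=0 d=89/282
  seg 1: a=-4 b=425/141 c=267/94 d=-523/282
  seg 2: a=0 b=883/282 c=-128/47 d=64/141
S(3/4) = 17/6016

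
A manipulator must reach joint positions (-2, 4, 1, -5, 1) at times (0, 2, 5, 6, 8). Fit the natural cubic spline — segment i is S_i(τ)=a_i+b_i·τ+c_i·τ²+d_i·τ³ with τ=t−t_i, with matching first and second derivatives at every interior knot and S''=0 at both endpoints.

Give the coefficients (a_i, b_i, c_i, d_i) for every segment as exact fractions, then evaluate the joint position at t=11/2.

  seg 0: a=-2 b=695/208 c=0 d=-71/832
  seg 1: a=4 b=241/104 c=-213/416 d=-19/96
  seg 2: a=1 b=-2537/416 c=-477/208 d=995/416
  seg 3: a=-5 b=-365/104 c=2031/416 d=-677/832
S(11/2) = -7733/3328

Δ: Δ0=3, Δ1=-1, Δ2=-6, Δ3=3
row 1: diag=10, rhs=-24; c'=3/10, d'=-12/5
row 2: denom=8−3·3/10=71/10; d'=(-30−3·-12/5)/(71/10)=-228/71
row 3: denom=6−1·10/71=416/71; d'=(54−1·-228/71)/(416/71)=2031/208
back: M3=2031/208
back: M2=-228/71−10/71·2031/208=-477/104
back: M1=-12/5−3/10·-477/104=-213/208
M: M0=0, M1=-213/208, M2=-477/104, M3=2031/208, M4=0
seg 0: a=-2, c=M0/2=0, d=(M1−M0)/(6·2)=-71/832, b=Δ0−h0·(2M0+M1)/6=695/208
seg 1: a=4, c=M1/2=-213/416, d=(M2−M1)/(6·3)=-19/96, b=Δ1−h1·(2M1+M2)/6=241/104
seg 2: a=1, c=M2/2=-477/208, d=(M3−M2)/(6·1)=995/416, b=Δ2−h2·(2M2+M3)/6=-2537/416
seg 3: a=-5, c=M3/2=2031/416, d=(M4−M3)/(6·2)=-677/832, b=Δ3−h3·(2M3+M4)/6=-365/104
t_q=11/2 → seg 2, τ=1/2; S=1+-2537/416·τ+-477/208·τ²+995/416·τ³=-7733/3328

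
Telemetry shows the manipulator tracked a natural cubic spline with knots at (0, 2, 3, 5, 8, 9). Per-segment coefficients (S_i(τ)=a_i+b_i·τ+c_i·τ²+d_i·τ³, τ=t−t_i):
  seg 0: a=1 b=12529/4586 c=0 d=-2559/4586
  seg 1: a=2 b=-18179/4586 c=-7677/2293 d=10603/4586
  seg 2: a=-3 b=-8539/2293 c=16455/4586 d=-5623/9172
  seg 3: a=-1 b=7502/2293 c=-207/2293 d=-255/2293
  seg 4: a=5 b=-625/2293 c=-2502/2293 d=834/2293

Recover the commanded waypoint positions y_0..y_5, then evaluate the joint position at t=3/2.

y_0=1 y_1=2 y_2=-3 y_3=-1 y_4=5 y_5=4
S(3/2) = 117943/36688

y_0 = S_0(0) = a_0 = 1
y_1 = S_1(0) = a_1 = 2
y_2 = S_2(0) = a_2 = -3
y_3 = S_3(0) = a_3 = -1
y_4 = S_4(0) = a_4 = 5
y_5 = S_4(1) = 4
t_q=3/2 is in segment 0 (τ=3/2); S_0(τ)=117943/36688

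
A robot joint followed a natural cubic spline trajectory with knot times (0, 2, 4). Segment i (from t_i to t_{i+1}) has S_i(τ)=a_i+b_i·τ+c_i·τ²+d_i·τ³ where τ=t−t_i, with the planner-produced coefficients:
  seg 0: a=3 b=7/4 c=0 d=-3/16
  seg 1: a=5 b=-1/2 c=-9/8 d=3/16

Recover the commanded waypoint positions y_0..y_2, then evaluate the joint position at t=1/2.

y_0=3 y_1=5 y_2=1
S(1/2) = 493/128

y_0 = S_0(0) = a_0 = 3
y_1 = S_1(0) = a_1 = 5
y_2 = S_1(2) = 1
t_q=1/2 is in segment 0 (τ=1/2); S_0(τ)=493/128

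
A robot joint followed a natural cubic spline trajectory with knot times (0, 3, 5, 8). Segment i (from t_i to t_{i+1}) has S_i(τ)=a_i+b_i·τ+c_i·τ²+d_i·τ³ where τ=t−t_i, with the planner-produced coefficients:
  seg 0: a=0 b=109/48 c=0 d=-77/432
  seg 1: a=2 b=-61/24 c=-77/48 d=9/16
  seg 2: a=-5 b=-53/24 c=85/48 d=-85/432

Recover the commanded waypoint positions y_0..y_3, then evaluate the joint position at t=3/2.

y_0=0 y_1=2 y_2=-5 y_3=-1
S(3/2) = 359/128

y_0 = S_0(0) = a_0 = 0
y_1 = S_1(0) = a_1 = 2
y_2 = S_2(0) = a_2 = -5
y_3 = S_2(3) = -1
t_q=3/2 is in segment 0 (τ=3/2); S_0(τ)=359/128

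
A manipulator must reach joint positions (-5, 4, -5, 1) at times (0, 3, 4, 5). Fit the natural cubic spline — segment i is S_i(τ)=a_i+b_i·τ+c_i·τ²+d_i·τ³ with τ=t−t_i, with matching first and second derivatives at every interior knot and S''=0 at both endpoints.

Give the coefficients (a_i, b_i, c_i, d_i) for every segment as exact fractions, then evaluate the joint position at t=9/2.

  seg 0: a=-5 b=282/31 c=0 d=-21/31
  seg 1: a=4 b=-285/31 c=-189/31 d=195/31
  seg 2: a=-5 b=-78/31 c=396/31 d=-132/31
S(9/2) = -223/62

Δ: Δ0=3, Δ1=-9, Δ2=6
row 1: diag=8, rhs=-72; c'=1/8, d'=-9
row 2: denom=4−1·1/8=31/8; d'=(90−1·-9)/(31/8)=792/31
back: M2=792/31
back: M1=-9−1/8·792/31=-378/31
M: M0=0, M1=-378/31, M2=792/31, M3=0
seg 0: a=-5, c=M0/2=0, d=(M1−M0)/(6·3)=-21/31, b=Δ0−h0·(2M0+M1)/6=282/31
seg 1: a=4, c=M1/2=-189/31, d=(M2−M1)/(6·1)=195/31, b=Δ1−h1·(2M1+M2)/6=-285/31
seg 2: a=-5, c=M2/2=396/31, d=(M3−M2)/(6·1)=-132/31, b=Δ2−h2·(2M2+M3)/6=-78/31
t_q=9/2 → seg 2, τ=1/2; S=-5+-78/31·τ+396/31·τ²+-132/31·τ³=-223/62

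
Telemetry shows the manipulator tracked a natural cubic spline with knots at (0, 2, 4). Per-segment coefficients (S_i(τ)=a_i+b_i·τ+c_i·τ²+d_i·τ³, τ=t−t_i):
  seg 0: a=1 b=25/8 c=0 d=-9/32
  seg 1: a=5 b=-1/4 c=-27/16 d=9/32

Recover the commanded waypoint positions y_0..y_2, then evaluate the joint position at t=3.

y_0=1 y_1=5 y_2=0
S(3) = 107/32

y_0 = S_0(0) = a_0 = 1
y_1 = S_1(0) = a_1 = 5
y_2 = S_1(2) = 0
t_q=3 is in segment 1 (τ=1); S_1(τ)=107/32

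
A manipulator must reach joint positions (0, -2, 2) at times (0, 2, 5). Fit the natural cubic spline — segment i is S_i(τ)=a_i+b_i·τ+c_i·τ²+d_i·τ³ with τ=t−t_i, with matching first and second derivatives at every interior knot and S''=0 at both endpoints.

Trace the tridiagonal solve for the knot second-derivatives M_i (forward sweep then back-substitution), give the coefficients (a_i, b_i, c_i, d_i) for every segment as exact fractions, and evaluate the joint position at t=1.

Δ: Δ0=-1, Δ1=4/3
row 1: diag=10, rhs=14; c'=3/10, d'=7/5
back: M1=7/5
M: M0=0, M1=7/5, M2=0
seg 0: a=0, c=M0/2=0, d=(M1−M0)/(6·2)=7/60, b=Δ0−h0·(2M0+M1)/6=-22/15
seg 1: a=-2, c=M1/2=7/10, d=(M2−M1)/(6·3)=-7/90, b=Δ1−h1·(2M1+M2)/6=-1/15
t_q=1 → seg 0, τ=1; S=0+-22/15·τ+0·τ²+7/60·τ³=-27/20

  seg 0: a=0 b=-22/15 c=0 d=7/60
  seg 1: a=-2 b=-1/15 c=7/10 d=-7/90
S(1) = -27/20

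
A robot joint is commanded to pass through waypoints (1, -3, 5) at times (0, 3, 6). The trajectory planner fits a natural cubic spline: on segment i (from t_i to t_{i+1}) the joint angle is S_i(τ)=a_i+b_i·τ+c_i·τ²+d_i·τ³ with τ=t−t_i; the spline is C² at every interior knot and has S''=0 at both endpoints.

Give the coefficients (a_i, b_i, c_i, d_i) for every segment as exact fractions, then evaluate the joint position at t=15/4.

  seg 0: a=1 b=-7/3 c=0 d=1/9
  seg 1: a=-3 b=2/3 c=1 d=-1/9
S(15/4) = -127/64

Δ: Δ0=-4/3, Δ1=8/3
row 1: diag=12, rhs=24; c'=1/4, d'=2
back: M1=2
M: M0=0, M1=2, M2=0
seg 0: a=1, c=M0/2=0, d=(M1−M0)/(6·3)=1/9, b=Δ0−h0·(2M0+M1)/6=-7/3
seg 1: a=-3, c=M1/2=1, d=(M2−M1)/(6·3)=-1/9, b=Δ1−h1·(2M1+M2)/6=2/3
t_q=15/4 → seg 1, τ=3/4; S=-3+2/3·τ+1·τ²+-1/9·τ³=-127/64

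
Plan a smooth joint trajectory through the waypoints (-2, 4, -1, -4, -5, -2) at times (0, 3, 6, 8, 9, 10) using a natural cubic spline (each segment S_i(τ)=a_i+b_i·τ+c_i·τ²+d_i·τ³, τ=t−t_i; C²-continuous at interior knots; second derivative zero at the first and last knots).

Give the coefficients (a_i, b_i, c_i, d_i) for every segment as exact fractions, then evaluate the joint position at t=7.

Δ: Δ0=2, Δ1=-5/3, Δ2=-3/2, Δ3=-1, Δ4=3
row 1: diag=12, rhs=-22; c'=1/4, d'=-11/6
row 2: denom=10−3·1/4=37/4; d'=(1−3·-11/6)/(37/4)=26/37
row 3: denom=6−2·8/37=206/37; d'=(3−2·26/37)/(206/37)=59/206
row 4: denom=4−1·37/206=787/206; d'=(24−1·59/206)/(787/206)=4885/787
back: M4=4885/787
back: M3=59/206−37/206·4885/787=-652/787
back: M2=26/37−8/37·-652/787=694/787
back: M1=-11/6−1/4·694/787=-4849/2361
M: M0=0, M1=-4849/2361, M2=694/787, M3=-652/787, M4=4885/787, M5=0
seg 0: a=-2, c=M0/2=0, d=(M1−M0)/(6·3)=-4849/42498, b=Δ0−h0·(2M0+M1)/6=14293/4722
seg 1: a=4, c=M1/2=-4849/4722, d=(M2−M1)/(6·3)=6931/42498, b=Δ1−h1·(2M1+M2)/6=-127/2361
seg 2: a=-1, c=M2/2=347/787, d=(M3−M2)/(6·2)=-673/4722, b=Δ2−h2·(2M2+M3)/6=-8555/4722
seg 3: a=-4, c=M3/2=-326/787, d=(M4−M3)/(6·1)=5537/4722, b=Δ3−h3·(2M3+M4)/6=-8303/4722
seg 4: a=-5, c=M4/2=4885/1574, d=(M5−M4)/(6·1)=-4885/4722, b=Δ4−h4·(2M4+M5)/6=2198/2361
t_q=7 → seg 2, τ=1; S=-1+-8555/4722·τ+347/787·τ²+-673/4722·τ³=-1978/787

  seg 0: a=-2 b=14293/4722 c=0 d=-4849/42498
  seg 1: a=4 b=-127/2361 c=-4849/4722 d=6931/42498
  seg 2: a=-1 b=-8555/4722 c=347/787 d=-673/4722
  seg 3: a=-4 b=-8303/4722 c=-326/787 d=5537/4722
  seg 4: a=-5 b=2198/2361 c=4885/1574 d=-4885/4722
S(7) = -1978/787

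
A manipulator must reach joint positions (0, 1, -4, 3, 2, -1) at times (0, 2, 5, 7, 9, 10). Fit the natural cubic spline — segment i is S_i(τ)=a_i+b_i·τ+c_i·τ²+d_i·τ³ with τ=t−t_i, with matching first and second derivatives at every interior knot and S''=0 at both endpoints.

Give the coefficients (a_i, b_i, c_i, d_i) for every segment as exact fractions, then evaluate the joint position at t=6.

  seg 0: a=0 b=7915/5646 c=0 d=-1273/5646
  seg 1: a=1 b=-7361/5646 c=-1273/941 d=6955/16938
  seg 2: a=-4 b=4703/2823 c=4409/1882 d=-16099/22584
  seg 3: a=3 b=14017/5646 c=-7281/3764 d=5003/22584
  seg 4: a=2 b=-7330/2823 c=-1139/1882 d=1139/5646
S(6) = -5301/7528

Δ: Δ0=1/2, Δ1=-5/3, Δ2=7/2, Δ3=-1/2, Δ4=-3
row 1: diag=10, rhs=-13; c'=3/10, d'=-13/10
row 2: denom=10−3·3/10=91/10; d'=(31−3·-13/10)/(91/10)=349/91
row 3: denom=8−2·20/91=688/91; d'=(-24−2·349/91)/(688/91)=-1441/344
row 4: denom=6−2·91/344=941/172; d'=(-15−2·-1441/344)/(941/172)=-1139/941
back: M4=-1139/941
back: M3=-1441/344−91/344·-1139/941=-7281/1882
back: M2=349/91−20/91·-7281/1882=4409/941
back: M1=-13/10−3/10·4409/941=-2546/941
M: M0=0, M1=-2546/941, M2=4409/941, M3=-7281/1882, M4=-1139/941, M5=0
seg 0: a=0, c=M0/2=0, d=(M1−M0)/(6·2)=-1273/5646, b=Δ0−h0·(2M0+M1)/6=7915/5646
seg 1: a=1, c=M1/2=-1273/941, d=(M2−M1)/(6·3)=6955/16938, b=Δ1−h1·(2M1+M2)/6=-7361/5646
seg 2: a=-4, c=M2/2=4409/1882, d=(M3−M2)/(6·2)=-16099/22584, b=Δ2−h2·(2M2+M3)/6=4703/2823
seg 3: a=3, c=M3/2=-7281/3764, d=(M4−M3)/(6·2)=5003/22584, b=Δ3−h3·(2M3+M4)/6=14017/5646
seg 4: a=2, c=M4/2=-1139/1882, d=(M5−M4)/(6·1)=1139/5646, b=Δ4−h4·(2M4+M5)/6=-7330/2823
t_q=6 → seg 2, τ=1; S=-4+4703/2823·τ+4409/1882·τ²+-16099/22584·τ³=-5301/7528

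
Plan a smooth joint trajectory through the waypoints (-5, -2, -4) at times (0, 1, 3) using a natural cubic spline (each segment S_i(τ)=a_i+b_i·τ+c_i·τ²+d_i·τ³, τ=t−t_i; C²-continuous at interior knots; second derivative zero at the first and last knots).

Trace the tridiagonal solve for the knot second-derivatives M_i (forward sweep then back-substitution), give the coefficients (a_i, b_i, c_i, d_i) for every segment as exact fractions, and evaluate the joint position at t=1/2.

  seg 0: a=-5 b=11/3 c=0 d=-2/3
  seg 1: a=-2 b=5/3 c=-2 d=1/3
S(1/2) = -13/4

Δ: Δ0=3, Δ1=-1
row 1: diag=6, rhs=-24; c'=1/3, d'=-4
back: M1=-4
M: M0=0, M1=-4, M2=0
seg 0: a=-5, c=M0/2=0, d=(M1−M0)/(6·1)=-2/3, b=Δ0−h0·(2M0+M1)/6=11/3
seg 1: a=-2, c=M1/2=-2, d=(M2−M1)/(6·2)=1/3, b=Δ1−h1·(2M1+M2)/6=5/3
t_q=1/2 → seg 0, τ=1/2; S=-5+11/3·τ+0·τ²+-2/3·τ³=-13/4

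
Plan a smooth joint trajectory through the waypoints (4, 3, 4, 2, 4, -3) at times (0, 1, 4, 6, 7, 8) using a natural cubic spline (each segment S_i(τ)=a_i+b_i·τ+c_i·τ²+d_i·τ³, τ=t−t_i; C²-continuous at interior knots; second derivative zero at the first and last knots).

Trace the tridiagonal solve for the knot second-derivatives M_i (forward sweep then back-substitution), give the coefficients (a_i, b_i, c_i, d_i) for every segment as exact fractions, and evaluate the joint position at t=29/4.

Δ: Δ0=-1, Δ1=1/3, Δ2=-1, Δ3=2, Δ4=-7
row 1: diag=8, rhs=8; c'=3/8, d'=1
row 2: denom=10−3·3/8=71/8; d'=(-8−3·1)/(71/8)=-88/71
row 3: denom=6−2·16/71=394/71; d'=(18−2·-88/71)/(394/71)=727/197
row 4: denom=4−1·71/394=1505/394; d'=(-54−1·727/197)/(1505/394)=-4546/301
back: M4=-4546/301
back: M3=727/197−71/394·-4546/301=1930/301
back: M2=-88/71−16/71·1930/301=-808/301
back: M1=1−3/8·-808/301=604/301
M: M0=0, M1=604/301, M2=-808/301, M3=1930/301, M4=-4546/301, M5=0
seg 0: a=4, c=M0/2=0, d=(M1−M0)/(6·1)=302/903, b=Δ0−h0·(2M0+M1)/6=-1205/903
seg 1: a=3, c=M1/2=302/301, d=(M2−M1)/(6·3)=-706/2709, b=Δ1−h1·(2M1+M2)/6=-299/903
seg 2: a=4, c=M2/2=-404/301, d=(M3−M2)/(6·2)=1369/1806, b=Δ2−h2·(2M2+M3)/6=-1217/903
seg 3: a=2, c=M3/2=965/301, d=(M4−M3)/(6·1)=-3238/903, b=Δ3−h3·(2M3+M4)/6=307/129
seg 4: a=4, c=M4/2=-2273/301, d=(M5−M4)/(6·1)=2273/903, b=Δ4−h4·(2M4+M5)/6=-1775/903
t_q=29/4 → seg 4, τ=1/4; S=4+-1775/903·τ+-2273/301·τ²+2273/903·τ³=8465/2752

  seg 0: a=4 b=-1205/903 c=0 d=302/903
  seg 1: a=3 b=-299/903 c=302/301 d=-706/2709
  seg 2: a=4 b=-1217/903 c=-404/301 d=1369/1806
  seg 3: a=2 b=307/129 c=965/301 d=-3238/903
  seg 4: a=4 b=-1775/903 c=-2273/301 d=2273/903
S(29/4) = 8465/2752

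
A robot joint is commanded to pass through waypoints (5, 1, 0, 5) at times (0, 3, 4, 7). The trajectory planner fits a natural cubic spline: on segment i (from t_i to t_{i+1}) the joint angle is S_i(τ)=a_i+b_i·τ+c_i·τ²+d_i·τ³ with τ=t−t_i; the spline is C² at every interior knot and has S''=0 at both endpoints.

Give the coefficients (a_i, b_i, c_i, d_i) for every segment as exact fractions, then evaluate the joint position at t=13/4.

  seg 0: a=5 b=-4/3 c=0 d=0
  seg 1: a=1 b=-4/3 c=0 d=1/3
  seg 2: a=0 b=-1/3 c=1 d=-1/9
S(13/4) = 43/64

Δ: Δ0=-4/3, Δ1=-1, Δ2=5/3
row 1: diag=8, rhs=2; c'=1/8, d'=1/4
row 2: denom=8−1·1/8=63/8; d'=(16−1·1/4)/(63/8)=2
back: M2=2
back: M1=1/4−1/8·2=0
M: M0=0, M1=0, M2=2, M3=0
seg 0: a=5, c=M0/2=0, d=(M1−M0)/(6·3)=0, b=Δ0−h0·(2M0+M1)/6=-4/3
seg 1: a=1, c=M1/2=0, d=(M2−M1)/(6·1)=1/3, b=Δ1−h1·(2M1+M2)/6=-4/3
seg 2: a=0, c=M2/2=1, d=(M3−M2)/(6·3)=-1/9, b=Δ2−h2·(2M2+M3)/6=-1/3
t_q=13/4 → seg 1, τ=1/4; S=1+-4/3·τ+0·τ²+1/3·τ³=43/64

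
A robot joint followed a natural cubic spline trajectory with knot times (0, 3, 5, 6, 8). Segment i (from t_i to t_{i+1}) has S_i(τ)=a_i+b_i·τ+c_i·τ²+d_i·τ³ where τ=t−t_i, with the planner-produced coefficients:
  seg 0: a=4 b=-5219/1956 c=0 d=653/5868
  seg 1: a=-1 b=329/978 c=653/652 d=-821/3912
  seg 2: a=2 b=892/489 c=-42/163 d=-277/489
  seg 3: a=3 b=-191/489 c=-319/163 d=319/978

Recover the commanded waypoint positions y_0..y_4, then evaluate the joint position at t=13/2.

y_0 = S_0(0) = a_0 = 4
y_1 = S_1(0) = a_1 = -1
y_2 = S_2(0) = a_2 = 2
y_3 = S_3(0) = a_3 = 3
y_4 = S_3(2) = -3
t_q=13/2 is in segment 3 (τ=1/2); S_3(τ)=6145/2608

y_0=4 y_1=-1 y_2=2 y_3=3 y_4=-3
S(13/2) = 6145/2608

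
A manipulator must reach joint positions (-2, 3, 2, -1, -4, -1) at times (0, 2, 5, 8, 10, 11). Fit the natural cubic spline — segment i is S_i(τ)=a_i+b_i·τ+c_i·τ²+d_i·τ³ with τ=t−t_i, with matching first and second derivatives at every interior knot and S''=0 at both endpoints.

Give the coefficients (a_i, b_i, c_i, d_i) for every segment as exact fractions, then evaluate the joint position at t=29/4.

Δ: Δ0=5/2, Δ1=-1/3, Δ2=-1, Δ3=-3/2, Δ4=3
row 1: diag=10, rhs=-17; c'=3/10, d'=-17/10
row 2: denom=12−3·3/10=111/10; d'=(-4−3·-17/10)/(111/10)=11/111
row 3: denom=10−3·10/37=340/37; d'=(-3−3·11/111)/(340/37)=-61/170
row 4: denom=6−2·37/170=473/85; d'=(27−2·-61/170)/(473/85)=2356/473
back: M4=2356/473
back: M3=-61/170−37/170·2356/473=-1365/946
back: M2=11/111−10/37·-1365/946=694/1419
back: M1=-17/10−3/10·694/1419=-1747/946
M: M0=0, M1=-1747/946, M2=694/1419, M3=-1365/946, M4=2356/473, M5=0
seg 0: a=-2, c=M0/2=0, d=(M1−M0)/(6·2)=-1747/11352, b=Δ0−h0·(2M0+M1)/6=4421/1419
seg 1: a=3, c=M1/2=-1747/1892, d=(M2−M1)/(6·3)=6629/51084, b=Δ1−h1·(2M1+M2)/6=3601/2838
seg 2: a=2, c=M2/2=347/1419, d=(M3−M2)/(6·3)=-5483/51084, b=Δ2−h2·(2M2+M3)/6=-4357/5676
seg 3: a=-1, c=M3/2=-1365/1892, d=(M4−M3)/(6·2)=6077/11352, b=Δ3−h3·(2M3+M4)/6=-6239/2838
seg 4: a=-4, c=M4/2=1178/473, d=(M5−M4)/(6·1)=-1178/1419, b=Δ4−h4·(2M4+M5)/6=1901/1419
t_q=29/4 → seg 2, τ=9/4; S=2+-4357/5676·τ+347/1419·τ²+-5483/51084·τ³=3173/11008

  seg 0: a=-2 b=4421/1419 c=0 d=-1747/11352
  seg 1: a=3 b=3601/2838 c=-1747/1892 d=6629/51084
  seg 2: a=2 b=-4357/5676 c=347/1419 d=-5483/51084
  seg 3: a=-1 b=-6239/2838 c=-1365/1892 d=6077/11352
  seg 4: a=-4 b=1901/1419 c=1178/473 d=-1178/1419
S(29/4) = 3173/11008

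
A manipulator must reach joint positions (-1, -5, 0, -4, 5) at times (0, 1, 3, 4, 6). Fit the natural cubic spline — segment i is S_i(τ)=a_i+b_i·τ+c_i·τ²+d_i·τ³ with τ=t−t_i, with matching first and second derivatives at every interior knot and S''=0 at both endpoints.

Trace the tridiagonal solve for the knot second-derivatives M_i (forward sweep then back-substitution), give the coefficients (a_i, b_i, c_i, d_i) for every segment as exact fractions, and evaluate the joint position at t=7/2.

  seg 0: a=-1 b=-711/124 c=0 d=215/124
  seg 1: a=-5 b=-33/62 c=645/124 d=-457/248
  seg 2: a=0 b=-57/31 c=-363/62 d=229/62
  seg 3: a=-4 b=-153/62 c=162/31 d=-27/31
S(7/2) = -953/496

Δ: Δ0=-4, Δ1=5/2, Δ2=-4, Δ3=9/2
row 1: diag=6, rhs=39; c'=1/3, d'=13/2
row 2: denom=6−2·1/3=16/3; d'=(-39−2·13/2)/(16/3)=-39/4
row 3: denom=6−1·3/16=93/16; d'=(51−1·-39/4)/(93/16)=324/31
back: M3=324/31
back: M2=-39/4−3/16·324/31=-363/31
back: M1=13/2−1/3·-363/31=645/62
M: M0=0, M1=645/62, M2=-363/31, M3=324/31, M4=0
seg 0: a=-1, c=M0/2=0, d=(M1−M0)/(6·1)=215/124, b=Δ0−h0·(2M0+M1)/6=-711/124
seg 1: a=-5, c=M1/2=645/124, d=(M2−M1)/(6·2)=-457/248, b=Δ1−h1·(2M1+M2)/6=-33/62
seg 2: a=0, c=M2/2=-363/62, d=(M3−M2)/(6·1)=229/62, b=Δ2−h2·(2M2+M3)/6=-57/31
seg 3: a=-4, c=M3/2=162/31, d=(M4−M3)/(6·2)=-27/31, b=Δ3−h3·(2M3+M4)/6=-153/62
t_q=7/2 → seg 2, τ=1/2; S=0+-57/31·τ+-363/62·τ²+229/62·τ³=-953/496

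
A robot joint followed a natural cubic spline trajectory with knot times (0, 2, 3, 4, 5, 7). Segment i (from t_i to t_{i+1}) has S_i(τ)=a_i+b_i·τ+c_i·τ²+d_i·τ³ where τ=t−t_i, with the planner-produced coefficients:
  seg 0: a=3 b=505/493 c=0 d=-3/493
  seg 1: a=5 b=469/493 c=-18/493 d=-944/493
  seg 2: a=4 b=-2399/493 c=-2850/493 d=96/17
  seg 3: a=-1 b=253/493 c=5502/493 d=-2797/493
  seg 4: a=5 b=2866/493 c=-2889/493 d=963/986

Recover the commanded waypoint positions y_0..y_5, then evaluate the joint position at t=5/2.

y_0 = S_0(0) = a_0 = 3
y_1 = S_1(0) = a_1 = 5
y_2 = S_2(0) = a_2 = 4
y_3 = S_3(0) = a_3 = -1
y_4 = S_4(0) = a_4 = 5
y_5 = S_4(2) = 1
t_q=5/2 is in segment 1 (τ=1/2); S_1(τ)=2577/493

y_0=3 y_1=5 y_2=4 y_3=-1 y_4=5 y_5=1
S(5/2) = 2577/493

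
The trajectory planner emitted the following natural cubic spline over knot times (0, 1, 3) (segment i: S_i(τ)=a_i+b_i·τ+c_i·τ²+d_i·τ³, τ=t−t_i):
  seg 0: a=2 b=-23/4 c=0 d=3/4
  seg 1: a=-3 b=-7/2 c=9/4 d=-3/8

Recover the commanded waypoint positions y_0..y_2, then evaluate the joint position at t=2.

y_0 = S_0(0) = a_0 = 2
y_1 = S_1(0) = a_1 = -3
y_2 = S_1(2) = -4
t_q=2 is in segment 1 (τ=1); S_1(τ)=-37/8

y_0=2 y_1=-3 y_2=-4
S(2) = -37/8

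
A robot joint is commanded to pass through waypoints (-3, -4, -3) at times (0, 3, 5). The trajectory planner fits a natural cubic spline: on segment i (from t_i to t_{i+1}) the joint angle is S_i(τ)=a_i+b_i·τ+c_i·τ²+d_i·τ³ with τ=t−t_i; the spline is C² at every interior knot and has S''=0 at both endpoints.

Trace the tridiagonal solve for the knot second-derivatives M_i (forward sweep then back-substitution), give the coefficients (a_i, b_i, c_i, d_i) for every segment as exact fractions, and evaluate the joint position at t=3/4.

  seg 0: a=-3 b=-7/12 c=0 d=1/36
  seg 1: a=-4 b=1/6 c=1/4 d=-1/24
S(3/4) = -877/256

Δ: Δ0=-1/3, Δ1=1/2
row 1: diag=10, rhs=5; c'=1/5, d'=1/2
back: M1=1/2
M: M0=0, M1=1/2, M2=0
seg 0: a=-3, c=M0/2=0, d=(M1−M0)/(6·3)=1/36, b=Δ0−h0·(2M0+M1)/6=-7/12
seg 1: a=-4, c=M1/2=1/4, d=(M2−M1)/(6·2)=-1/24, b=Δ1−h1·(2M1+M2)/6=1/6
t_q=3/4 → seg 0, τ=3/4; S=-3+-7/12·τ+0·τ²+1/36·τ³=-877/256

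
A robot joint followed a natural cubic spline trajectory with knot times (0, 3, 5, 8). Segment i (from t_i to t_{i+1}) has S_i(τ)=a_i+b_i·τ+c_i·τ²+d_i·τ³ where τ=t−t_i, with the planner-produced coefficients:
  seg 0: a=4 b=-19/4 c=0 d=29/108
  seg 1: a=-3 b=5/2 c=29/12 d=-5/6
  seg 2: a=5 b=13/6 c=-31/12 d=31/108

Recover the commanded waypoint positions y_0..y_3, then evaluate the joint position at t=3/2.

y_0 = S_0(0) = a_0 = 4
y_1 = S_1(0) = a_1 = -3
y_2 = S_2(0) = a_2 = 5
y_3 = S_2(3) = -4
t_q=3/2 is in segment 0 (τ=3/2); S_0(τ)=-71/32

y_0=4 y_1=-3 y_2=5 y_3=-4
S(3/2) = -71/32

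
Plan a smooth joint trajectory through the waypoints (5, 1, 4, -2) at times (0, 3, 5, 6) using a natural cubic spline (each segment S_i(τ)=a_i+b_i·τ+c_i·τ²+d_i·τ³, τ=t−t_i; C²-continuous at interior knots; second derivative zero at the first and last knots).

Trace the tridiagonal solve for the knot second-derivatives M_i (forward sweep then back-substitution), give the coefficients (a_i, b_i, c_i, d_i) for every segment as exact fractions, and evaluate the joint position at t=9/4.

  seg 0: a=5 b=-64/21 c=0 d=4/21
  seg 1: a=1 b=44/21 c=12/7 d=-169/168
  seg 2: a=4 b=-131/42 c=-121/28 d=121/84
S(9/4) = 5/16

Δ: Δ0=-4/3, Δ1=3/2, Δ2=-6
row 1: diag=10, rhs=17; c'=1/5, d'=17/10
row 2: denom=6−2·1/5=28/5; d'=(-45−2·17/10)/(28/5)=-121/14
back: M2=-121/14
back: M1=17/10−1/5·-121/14=24/7
M: M0=0, M1=24/7, M2=-121/14, M3=0
seg 0: a=5, c=M0/2=0, d=(M1−M0)/(6·3)=4/21, b=Δ0−h0·(2M0+M1)/6=-64/21
seg 1: a=1, c=M1/2=12/7, d=(M2−M1)/(6·2)=-169/168, b=Δ1−h1·(2M1+M2)/6=44/21
seg 2: a=4, c=M2/2=-121/28, d=(M3−M2)/(6·1)=121/84, b=Δ2−h2·(2M2+M3)/6=-131/42
t_q=9/4 → seg 0, τ=9/4; S=5+-64/21·τ+0·τ²+4/21·τ³=5/16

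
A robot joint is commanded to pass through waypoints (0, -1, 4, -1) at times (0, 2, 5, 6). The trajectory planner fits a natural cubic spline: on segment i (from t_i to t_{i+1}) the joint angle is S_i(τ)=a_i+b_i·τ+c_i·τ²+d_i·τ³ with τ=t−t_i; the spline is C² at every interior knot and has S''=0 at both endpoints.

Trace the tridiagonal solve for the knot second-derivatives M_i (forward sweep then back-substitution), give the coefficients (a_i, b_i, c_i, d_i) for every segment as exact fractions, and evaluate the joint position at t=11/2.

  seg 0: a=0 b=-661/426 c=0 d=56/213
  seg 1: a=-1 b=683/426 c=112/71 d=-221/426
  seg 2: a=4 b=-626/213 c=-439/142 d=439/426
S(11/2) = 2143/1136

Δ: Δ0=-1/2, Δ1=5/3, Δ2=-5
row 1: diag=10, rhs=13; c'=3/10, d'=13/10
row 2: denom=8−3·3/10=71/10; d'=(-40−3·13/10)/(71/10)=-439/71
back: M2=-439/71
back: M1=13/10−3/10·-439/71=224/71
M: M0=0, M1=224/71, M2=-439/71, M3=0
seg 0: a=0, c=M0/2=0, d=(M1−M0)/(6·2)=56/213, b=Δ0−h0·(2M0+M1)/6=-661/426
seg 1: a=-1, c=M1/2=112/71, d=(M2−M1)/(6·3)=-221/426, b=Δ1−h1·(2M1+M2)/6=683/426
seg 2: a=4, c=M2/2=-439/142, d=(M3−M2)/(6·1)=439/426, b=Δ2−h2·(2M2+M3)/6=-626/213
t_q=11/2 → seg 2, τ=1/2; S=4+-626/213·τ+-439/142·τ²+439/426·τ³=2143/1136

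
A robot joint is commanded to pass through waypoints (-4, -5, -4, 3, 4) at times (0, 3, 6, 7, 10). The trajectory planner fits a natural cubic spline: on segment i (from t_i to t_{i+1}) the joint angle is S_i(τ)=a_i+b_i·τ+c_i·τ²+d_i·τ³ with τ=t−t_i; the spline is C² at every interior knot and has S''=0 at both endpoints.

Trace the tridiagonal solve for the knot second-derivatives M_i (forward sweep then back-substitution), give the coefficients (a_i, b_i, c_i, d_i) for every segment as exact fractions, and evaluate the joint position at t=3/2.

Δ: Δ0=-1/3, Δ1=1/3, Δ2=7, Δ3=1/3
row 1: diag=12, rhs=4; c'=1/4, d'=1/3
row 2: denom=8−3·1/4=29/4; d'=(40−3·1/3)/(29/4)=156/29
row 3: denom=8−1·4/29=228/29; d'=(-40−1·156/29)/(228/29)=-329/57
back: M3=-329/57
back: M2=156/29−4/29·-329/57=352/57
back: M1=1/3−1/4·352/57=-23/19
M: M0=0, M1=-23/19, M2=352/57, M3=-329/57, M4=0
seg 0: a=-4, c=M0/2=0, d=(M1−M0)/(6·3)=-23/342, b=Δ0−h0·(2M0+M1)/6=31/114
seg 1: a=-5, c=M1/2=-23/38, d=(M2−M1)/(6·3)=421/1026, b=Δ1−h1·(2M1+M2)/6=-88/57
seg 2: a=-4, c=M2/2=176/57, d=(M3−M2)/(6·1)=-227/114, b=Δ2−h2·(2M2+M3)/6=673/114
seg 3: a=3, c=M3/2=-329/114, d=(M4−M3)/(6·3)=329/1026, b=Δ3−h3·(2M3+M4)/6=116/19
t_q=3/2 → seg 0, τ=3/2; S=-4+31/114·τ+0·τ²+-23/342·τ³=-1161/304

  seg 0: a=-4 b=31/114 c=0 d=-23/342
  seg 1: a=-5 b=-88/57 c=-23/38 d=421/1026
  seg 2: a=-4 b=673/114 c=176/57 d=-227/114
  seg 3: a=3 b=116/19 c=-329/114 d=329/1026
S(3/2) = -1161/304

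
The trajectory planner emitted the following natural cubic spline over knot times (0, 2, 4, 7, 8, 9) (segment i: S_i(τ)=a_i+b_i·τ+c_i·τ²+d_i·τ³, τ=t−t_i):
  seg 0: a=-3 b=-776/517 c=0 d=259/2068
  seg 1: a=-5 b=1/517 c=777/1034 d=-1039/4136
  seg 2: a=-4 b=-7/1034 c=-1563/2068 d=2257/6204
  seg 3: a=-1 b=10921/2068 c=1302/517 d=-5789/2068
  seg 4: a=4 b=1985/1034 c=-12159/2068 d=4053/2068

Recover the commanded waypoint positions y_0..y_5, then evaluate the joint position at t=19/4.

y_0 = S_0(0) = a_0 = -3
y_1 = S_1(0) = a_1 = -5
y_2 = S_2(0) = a_2 = -4
y_3 = S_3(0) = a_3 = -1
y_4 = S_4(0) = a_4 = 4
y_5 = S_4(1) = 2
t_q=19/4 is in segment 2 (τ=3/4); S_2(τ)=-566035/132352

y_0=-3 y_1=-5 y_2=-4 y_3=-1 y_4=4 y_5=2
S(19/4) = -566035/132352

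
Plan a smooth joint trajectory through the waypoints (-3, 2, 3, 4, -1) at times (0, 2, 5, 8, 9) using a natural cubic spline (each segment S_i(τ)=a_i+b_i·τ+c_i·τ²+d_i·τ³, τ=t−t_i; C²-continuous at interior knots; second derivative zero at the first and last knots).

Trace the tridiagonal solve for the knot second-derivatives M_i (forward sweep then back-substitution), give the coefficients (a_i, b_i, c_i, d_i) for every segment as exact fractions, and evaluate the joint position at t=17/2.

Δ: Δ0=5/2, Δ1=1/3, Δ2=1/3, Δ3=-5
row 1: diag=10, rhs=-13; c'=3/10, d'=-13/10
row 2: denom=12−3·3/10=111/10; d'=(0−3·-13/10)/(111/10)=13/37
row 3: denom=8−3·10/37=266/37; d'=(-32−3·13/37)/(266/37)=-1223/266
back: M3=-1223/266
back: M2=13/37−10/37·-1223/266=212/133
back: M1=-13/10−3/10·212/133=-473/266
M: M0=0, M1=-473/266, M2=212/133, M3=-1223/266, M4=0
seg 0: a=-3, c=M0/2=0, d=(M1−M0)/(6·2)=-473/3192, b=Δ0−h0·(2M0+M1)/6=1234/399
seg 1: a=2, c=M1/2=-473/532, d=(M2−M1)/(6·3)=299/1596, b=Δ1−h1·(2M1+M2)/6=1049/798
seg 2: a=3, c=M2/2=106/133, d=(M3−M2)/(6·3)=-183/532, b=Δ2−h2·(2M2+M3)/6=1657/1596
seg 3: a=4, c=M3/2=-1223/532, d=(M4−M3)/(6·1)=1223/1596, b=Δ3−h3·(2M3+M4)/6=-2767/798
t_q=17/2 → seg 3, τ=1/2; S=4+-2767/798·τ+-1223/532·τ²+1223/1596·τ³=7607/4256

  seg 0: a=-3 b=1234/399 c=0 d=-473/3192
  seg 1: a=2 b=1049/798 c=-473/532 d=299/1596
  seg 2: a=3 b=1657/1596 c=106/133 d=-183/532
  seg 3: a=4 b=-2767/798 c=-1223/532 d=1223/1596
S(17/2) = 7607/4256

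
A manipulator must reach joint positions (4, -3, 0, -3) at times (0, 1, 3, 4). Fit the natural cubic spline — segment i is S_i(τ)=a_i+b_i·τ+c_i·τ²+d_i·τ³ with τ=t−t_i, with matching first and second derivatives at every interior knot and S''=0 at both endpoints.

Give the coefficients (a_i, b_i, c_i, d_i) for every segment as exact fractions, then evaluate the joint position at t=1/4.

  seg 0: a=4 b=-71/8 c=0 d=15/8
  seg 1: a=-3 b=-13/4 c=45/8 d=-13/8
  seg 2: a=0 b=-1/4 c=-33/8 d=11/8
S(1/4) = 927/512

Δ: Δ0=-7, Δ1=3/2, Δ2=-3
row 1: diag=6, rhs=51; c'=1/3, d'=17/2
row 2: denom=6−2·1/3=16/3; d'=(-27−2·17/2)/(16/3)=-33/4
back: M2=-33/4
back: M1=17/2−1/3·-33/4=45/4
M: M0=0, M1=45/4, M2=-33/4, M3=0
seg 0: a=4, c=M0/2=0, d=(M1−M0)/(6·1)=15/8, b=Δ0−h0·(2M0+M1)/6=-71/8
seg 1: a=-3, c=M1/2=45/8, d=(M2−M1)/(6·2)=-13/8, b=Δ1−h1·(2M1+M2)/6=-13/4
seg 2: a=0, c=M2/2=-33/8, d=(M3−M2)/(6·1)=11/8, b=Δ2−h2·(2M2+M3)/6=-1/4
t_q=1/4 → seg 0, τ=1/4; S=4+-71/8·τ+0·τ²+15/8·τ³=927/512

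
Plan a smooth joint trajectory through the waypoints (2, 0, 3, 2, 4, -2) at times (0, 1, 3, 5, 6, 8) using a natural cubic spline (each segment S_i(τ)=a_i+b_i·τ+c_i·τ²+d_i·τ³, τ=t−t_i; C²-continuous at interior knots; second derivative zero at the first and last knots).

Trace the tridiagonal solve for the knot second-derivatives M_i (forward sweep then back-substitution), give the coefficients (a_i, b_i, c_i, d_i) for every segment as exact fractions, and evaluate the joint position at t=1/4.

  seg 0: a=2 b=-977/349 c=0 d=279/349
  seg 1: a=0 b=-140/349 c=837/349 d=-2021/2792
  seg 2: a=3 b=353/698 c=-2715/1396 d=2013/2792
  seg 3: a=2 b=481/349 c=831/349 d=-614/349
  seg 4: a=4 b=301/349 c=-1011/349 d=337/698
S(1/4) = 29319/22336

Δ: Δ0=-2, Δ1=3/2, Δ2=-1/2, Δ3=2, Δ4=-3
row 1: diag=6, rhs=21; c'=1/3, d'=7/2
row 2: denom=8−2·1/3=22/3; d'=(-12−2·7/2)/(22/3)=-57/22
row 3: denom=6−2·3/11=60/11; d'=(15−2·-57/22)/(60/11)=37/10
row 4: denom=6−1·11/60=349/60; d'=(-30−1·37/10)/(349/60)=-2022/349
back: M4=-2022/349
back: M3=37/10−11/60·-2022/349=1662/349
back: M2=-57/22−3/11·1662/349=-2715/698
back: M1=7/2−1/3·-2715/698=1674/349
M: M0=0, M1=1674/349, M2=-2715/698, M3=1662/349, M4=-2022/349, M5=0
seg 0: a=2, c=M0/2=0, d=(M1−M0)/(6·1)=279/349, b=Δ0−h0·(2M0+M1)/6=-977/349
seg 1: a=0, c=M1/2=837/349, d=(M2−M1)/(6·2)=-2021/2792, b=Δ1−h1·(2M1+M2)/6=-140/349
seg 2: a=3, c=M2/2=-2715/1396, d=(M3−M2)/(6·2)=2013/2792, b=Δ2−h2·(2M2+M3)/6=353/698
seg 3: a=2, c=M3/2=831/349, d=(M4−M3)/(6·1)=-614/349, b=Δ3−h3·(2M3+M4)/6=481/349
seg 4: a=4, c=M4/2=-1011/349, d=(M5−M4)/(6·2)=337/698, b=Δ4−h4·(2M4+M5)/6=301/349
t_q=1/4 → seg 0, τ=1/4; S=2+-977/349·τ+0·τ²+279/349·τ³=29319/22336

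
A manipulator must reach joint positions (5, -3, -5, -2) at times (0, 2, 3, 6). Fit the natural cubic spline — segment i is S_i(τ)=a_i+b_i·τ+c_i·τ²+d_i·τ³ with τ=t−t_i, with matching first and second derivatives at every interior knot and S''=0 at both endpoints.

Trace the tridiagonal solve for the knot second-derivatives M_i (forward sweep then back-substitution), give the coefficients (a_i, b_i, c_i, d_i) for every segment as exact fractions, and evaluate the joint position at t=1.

Δ: Δ0=-4, Δ1=-2, Δ2=1
row 1: diag=6, rhs=12; c'=1/6, d'=2
row 2: denom=8−1·1/6=47/6; d'=(18−1·2)/(47/6)=96/47
back: M2=96/47
back: M1=2−1/6·96/47=78/47
M: M0=0, M1=78/47, M2=96/47, M3=0
seg 0: a=5, c=M0/2=0, d=(M1−M0)/(6·2)=13/94, b=Δ0−h0·(2M0+M1)/6=-214/47
seg 1: a=-3, c=M1/2=39/47, d=(M2−M1)/(6·1)=3/47, b=Δ1−h1·(2M1+M2)/6=-136/47
seg 2: a=-5, c=M2/2=48/47, d=(M3−M2)/(6·3)=-16/141, b=Δ2−h2·(2M2+M3)/6=-49/47
t_q=1 → seg 0, τ=1; S=5+-214/47·τ+0·τ²+13/94·τ³=55/94

  seg 0: a=5 b=-214/47 c=0 d=13/94
  seg 1: a=-3 b=-136/47 c=39/47 d=3/47
  seg 2: a=-5 b=-49/47 c=48/47 d=-16/141
S(1) = 55/94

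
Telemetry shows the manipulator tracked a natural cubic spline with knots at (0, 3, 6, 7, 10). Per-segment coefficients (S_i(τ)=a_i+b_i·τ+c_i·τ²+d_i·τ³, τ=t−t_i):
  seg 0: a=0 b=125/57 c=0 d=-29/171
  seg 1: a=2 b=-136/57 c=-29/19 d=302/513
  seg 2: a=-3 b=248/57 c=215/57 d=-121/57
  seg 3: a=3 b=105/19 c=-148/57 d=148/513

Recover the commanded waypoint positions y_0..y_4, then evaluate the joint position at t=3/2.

y_0 = S_0(0) = a_0 = 0
y_1 = S_1(0) = a_1 = 2
y_2 = S_2(0) = a_2 = -3
y_3 = S_3(0) = a_3 = 3
y_4 = S_3(3) = 4
t_q=3/2 is in segment 0 (τ=3/2); S_0(τ)=413/152

y_0=0 y_1=2 y_2=-3 y_3=3 y_4=4
S(3/2) = 413/152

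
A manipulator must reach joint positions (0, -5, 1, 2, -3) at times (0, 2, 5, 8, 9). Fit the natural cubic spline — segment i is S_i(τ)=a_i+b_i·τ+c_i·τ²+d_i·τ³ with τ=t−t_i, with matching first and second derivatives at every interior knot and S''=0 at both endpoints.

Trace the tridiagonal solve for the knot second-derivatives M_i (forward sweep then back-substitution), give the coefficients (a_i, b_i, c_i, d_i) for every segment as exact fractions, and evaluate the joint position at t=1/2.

Δ: Δ0=-5/2, Δ1=2, Δ2=1/3, Δ3=-5
row 1: diag=10, rhs=27; c'=3/10, d'=27/10
row 2: denom=12−3·3/10=111/10; d'=(-10−3·27/10)/(111/10)=-181/111
row 3: denom=8−3·10/37=266/37; d'=(-32−3·-181/111)/(266/37)=-1003/266
back: M3=-1003/266
back: M2=-181/111−10/37·-1003/266=-244/399
back: M1=27/10−3/10·-244/399=767/266
M: M0=0, M1=767/266, M2=-244/399, M3=-1003/266, M4=0
seg 0: a=0, c=M0/2=0, d=(M1−M0)/(6·2)=767/3192, b=Δ0−h0·(2M0+M1)/6=-1381/399
seg 1: a=-5, c=M1/2=767/532, d=(M2−M1)/(6·3)=-2789/14364, b=Δ1−h1·(2M1+M2)/6=-461/798
seg 2: a=1, c=M2/2=-122/399, d=(M3−M2)/(6·3)=-2521/14364, b=Δ2−h2·(2M2+M3)/6=4517/1596
seg 3: a=2, c=M3/2=-1003/532, d=(M4−M3)/(6·1)=1003/1596, b=Δ3−h3·(2M3+M4)/6=-2987/798
t_q=1/2 → seg 0, τ=1/2; S=0+-1381/399·τ+0·τ²+767/3192·τ³=-14475/8512

  seg 0: a=0 b=-1381/399 c=0 d=767/3192
  seg 1: a=-5 b=-461/798 c=767/532 d=-2789/14364
  seg 2: a=1 b=4517/1596 c=-122/399 d=-2521/14364
  seg 3: a=2 b=-2987/798 c=-1003/532 d=1003/1596
S(1/2) = -14475/8512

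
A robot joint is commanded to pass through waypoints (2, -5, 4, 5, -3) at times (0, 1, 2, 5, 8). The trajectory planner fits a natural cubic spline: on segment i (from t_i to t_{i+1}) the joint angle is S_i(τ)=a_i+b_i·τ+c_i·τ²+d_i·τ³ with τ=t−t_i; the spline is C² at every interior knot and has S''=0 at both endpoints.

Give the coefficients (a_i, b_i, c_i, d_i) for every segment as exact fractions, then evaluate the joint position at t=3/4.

  seg 0: a=2 b=-3839/336 c=0 d=1487/336
  seg 1: a=-5 b=311/168 c=1487/112 d=-2059/336
  seg 2: a=4 b=481/48 c=-143/28 d=631/1008
  seg 3: a=5 b=-625/168 c=59/112 d=-59/1008
S(3/4) = -4815/1024

Δ: Δ0=-7, Δ1=9, Δ2=1/3, Δ3=-8/3
row 1: diag=4, rhs=96; c'=1/4, d'=24
row 2: denom=8−1·1/4=31/4; d'=(-52−1·24)/(31/4)=-304/31
row 3: denom=12−3·12/31=336/31; d'=(-18−3·-304/31)/(336/31)=59/56
back: M3=59/56
back: M2=-304/31−12/31·59/56=-143/14
back: M1=24−1/4·-143/14=1487/56
M: M0=0, M1=1487/56, M2=-143/14, M3=59/56, M4=0
seg 0: a=2, c=M0/2=0, d=(M1−M0)/(6·1)=1487/336, b=Δ0−h0·(2M0+M1)/6=-3839/336
seg 1: a=-5, c=M1/2=1487/112, d=(M2−M1)/(6·1)=-2059/336, b=Δ1−h1·(2M1+M2)/6=311/168
seg 2: a=4, c=M2/2=-143/28, d=(M3−M2)/(6·3)=631/1008, b=Δ2−h2·(2M2+M3)/6=481/48
seg 3: a=5, c=M3/2=59/112, d=(M4−M3)/(6·3)=-59/1008, b=Δ3−h3·(2M3+M4)/6=-625/168
t_q=3/4 → seg 0, τ=3/4; S=2+-3839/336·τ+0·τ²+1487/336·τ³=-4815/1024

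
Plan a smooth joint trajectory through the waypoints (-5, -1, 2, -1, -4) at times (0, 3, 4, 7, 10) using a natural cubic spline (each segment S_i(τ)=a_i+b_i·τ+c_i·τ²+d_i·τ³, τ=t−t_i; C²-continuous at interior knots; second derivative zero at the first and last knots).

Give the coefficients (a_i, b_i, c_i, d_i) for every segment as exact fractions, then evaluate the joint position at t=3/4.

  seg 0: a=-5 b=37/76 c=0 d=193/2052
  seg 1: a=-1 b=115/38 c=193/228 d=-199/228
  seg 2: a=2 b=479/228 c=-101/57 d=505/2052
  seg 3: a=-1 b=-215/114 c=101/228 d=-101/2052
S(3/4) = -22351/4864

Δ: Δ0=4/3, Δ1=3, Δ2=-1, Δ3=-1
row 1: diag=8, rhs=10; c'=1/8, d'=5/4
row 2: denom=8−1·1/8=63/8; d'=(-24−1·5/4)/(63/8)=-202/63
row 3: denom=12−3·8/21=76/7; d'=(0−3·-202/63)/(76/7)=101/114
back: M3=101/114
back: M2=-202/63−8/21·101/114=-202/57
back: M1=5/4−1/8·-202/57=193/114
M: M0=0, M1=193/114, M2=-202/57, M3=101/114, M4=0
seg 0: a=-5, c=M0/2=0, d=(M1−M0)/(6·3)=193/2052, b=Δ0−h0·(2M0+M1)/6=37/76
seg 1: a=-1, c=M1/2=193/228, d=(M2−M1)/(6·1)=-199/228, b=Δ1−h1·(2M1+M2)/6=115/38
seg 2: a=2, c=M2/2=-101/57, d=(M3−M2)/(6·3)=505/2052, b=Δ2−h2·(2M2+M3)/6=479/228
seg 3: a=-1, c=M3/2=101/228, d=(M4−M3)/(6·3)=-101/2052, b=Δ3−h3·(2M3+M4)/6=-215/114
t_q=3/4 → seg 0, τ=3/4; S=-5+37/76·τ+0·τ²+193/2052·τ³=-22351/4864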